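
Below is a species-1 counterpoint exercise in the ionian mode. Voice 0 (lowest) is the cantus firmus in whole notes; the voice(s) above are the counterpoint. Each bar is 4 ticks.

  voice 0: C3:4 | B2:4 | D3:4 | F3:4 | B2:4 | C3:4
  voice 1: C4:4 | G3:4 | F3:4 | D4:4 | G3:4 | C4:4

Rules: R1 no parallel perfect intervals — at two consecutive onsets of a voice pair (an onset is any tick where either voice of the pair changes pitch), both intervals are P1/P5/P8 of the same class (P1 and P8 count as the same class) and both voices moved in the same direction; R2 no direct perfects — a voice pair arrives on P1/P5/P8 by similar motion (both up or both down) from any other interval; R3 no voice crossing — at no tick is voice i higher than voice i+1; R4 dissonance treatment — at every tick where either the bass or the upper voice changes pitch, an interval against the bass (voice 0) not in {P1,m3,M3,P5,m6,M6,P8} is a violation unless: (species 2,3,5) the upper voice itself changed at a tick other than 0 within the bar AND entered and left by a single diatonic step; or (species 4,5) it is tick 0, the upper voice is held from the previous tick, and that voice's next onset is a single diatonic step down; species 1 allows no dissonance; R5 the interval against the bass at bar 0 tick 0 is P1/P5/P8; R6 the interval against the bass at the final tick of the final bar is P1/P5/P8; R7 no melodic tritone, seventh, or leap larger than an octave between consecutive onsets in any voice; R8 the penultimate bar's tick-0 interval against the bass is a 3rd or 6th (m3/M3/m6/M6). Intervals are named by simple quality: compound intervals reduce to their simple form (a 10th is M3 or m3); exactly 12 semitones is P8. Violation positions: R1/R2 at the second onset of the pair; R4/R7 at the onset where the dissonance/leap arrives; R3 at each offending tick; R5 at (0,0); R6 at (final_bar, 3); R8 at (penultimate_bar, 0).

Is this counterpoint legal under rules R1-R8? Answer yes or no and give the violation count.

bar 0: v0=C3 v1=C4 (P8)
bar 1: v0=B2 v1=G3 (m6)
bar 2: v0=D3 v1=F3 (m3)
bar 3: v0=F3 v1=D4 (M6)
bar 4: v0=B2 v1=G3 (m6)
bar 5: v0=C3 v1=C4 (P8)
  R7 @ bar4.0: F3->B2 leap 6st
  R2 @ bar5.0: B2/G3 m6 -> C3/C4 P8 similar

No (2 violations)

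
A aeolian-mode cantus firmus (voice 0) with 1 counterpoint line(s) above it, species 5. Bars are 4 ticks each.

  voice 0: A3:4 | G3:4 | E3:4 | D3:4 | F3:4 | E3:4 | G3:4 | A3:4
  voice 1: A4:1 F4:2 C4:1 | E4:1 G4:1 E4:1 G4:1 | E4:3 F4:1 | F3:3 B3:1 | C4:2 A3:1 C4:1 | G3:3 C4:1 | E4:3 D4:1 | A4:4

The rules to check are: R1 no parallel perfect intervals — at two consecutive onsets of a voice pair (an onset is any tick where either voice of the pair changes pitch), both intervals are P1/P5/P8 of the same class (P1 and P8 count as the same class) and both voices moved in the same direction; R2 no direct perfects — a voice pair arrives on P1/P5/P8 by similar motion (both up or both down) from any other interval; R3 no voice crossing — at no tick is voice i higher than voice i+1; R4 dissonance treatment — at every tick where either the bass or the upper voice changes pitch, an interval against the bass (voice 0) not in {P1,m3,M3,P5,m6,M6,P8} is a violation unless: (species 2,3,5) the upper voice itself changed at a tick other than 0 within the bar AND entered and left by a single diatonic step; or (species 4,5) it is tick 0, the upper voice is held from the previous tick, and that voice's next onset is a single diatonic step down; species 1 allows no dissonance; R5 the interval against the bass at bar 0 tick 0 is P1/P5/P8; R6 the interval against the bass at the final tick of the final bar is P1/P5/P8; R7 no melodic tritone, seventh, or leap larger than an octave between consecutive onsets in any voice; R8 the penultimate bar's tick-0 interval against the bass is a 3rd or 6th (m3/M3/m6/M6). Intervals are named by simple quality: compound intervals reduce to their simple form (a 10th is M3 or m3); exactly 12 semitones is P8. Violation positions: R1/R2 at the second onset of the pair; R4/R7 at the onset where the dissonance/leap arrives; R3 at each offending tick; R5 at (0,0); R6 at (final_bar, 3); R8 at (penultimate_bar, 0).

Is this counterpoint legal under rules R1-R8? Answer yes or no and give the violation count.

bar 0: v0=A3 v1=A4 (P8)
bar 1: v0=G3 v1=E4 (M6)
bar 2: v0=E3 v1=E4 (P8)
bar 3: v0=D3 v1=F3 (m3)
bar 4: v0=F3 v1=C4 (P5)
bar 5: v0=E3 v1=G3 (m3)
bar 6: v0=G3 v1=E4 (M6)
bar 7: v0=A3 v1=A4 (P8)
  R1 @ bar2.0: G3/G4 P8 -> E3/E4 P8 similar
  R4 @ bar2.3: E3/F4 m2 untreated
  R7 @ bar3.3: F3->B3 leap 6st
  R2 @ bar4.0: D3/B3 M6 -> F3/C4 P5 similar
  R2 @ bar7.0: G3/D4 P5 -> A3/A4 P8 similar

No (5 violations)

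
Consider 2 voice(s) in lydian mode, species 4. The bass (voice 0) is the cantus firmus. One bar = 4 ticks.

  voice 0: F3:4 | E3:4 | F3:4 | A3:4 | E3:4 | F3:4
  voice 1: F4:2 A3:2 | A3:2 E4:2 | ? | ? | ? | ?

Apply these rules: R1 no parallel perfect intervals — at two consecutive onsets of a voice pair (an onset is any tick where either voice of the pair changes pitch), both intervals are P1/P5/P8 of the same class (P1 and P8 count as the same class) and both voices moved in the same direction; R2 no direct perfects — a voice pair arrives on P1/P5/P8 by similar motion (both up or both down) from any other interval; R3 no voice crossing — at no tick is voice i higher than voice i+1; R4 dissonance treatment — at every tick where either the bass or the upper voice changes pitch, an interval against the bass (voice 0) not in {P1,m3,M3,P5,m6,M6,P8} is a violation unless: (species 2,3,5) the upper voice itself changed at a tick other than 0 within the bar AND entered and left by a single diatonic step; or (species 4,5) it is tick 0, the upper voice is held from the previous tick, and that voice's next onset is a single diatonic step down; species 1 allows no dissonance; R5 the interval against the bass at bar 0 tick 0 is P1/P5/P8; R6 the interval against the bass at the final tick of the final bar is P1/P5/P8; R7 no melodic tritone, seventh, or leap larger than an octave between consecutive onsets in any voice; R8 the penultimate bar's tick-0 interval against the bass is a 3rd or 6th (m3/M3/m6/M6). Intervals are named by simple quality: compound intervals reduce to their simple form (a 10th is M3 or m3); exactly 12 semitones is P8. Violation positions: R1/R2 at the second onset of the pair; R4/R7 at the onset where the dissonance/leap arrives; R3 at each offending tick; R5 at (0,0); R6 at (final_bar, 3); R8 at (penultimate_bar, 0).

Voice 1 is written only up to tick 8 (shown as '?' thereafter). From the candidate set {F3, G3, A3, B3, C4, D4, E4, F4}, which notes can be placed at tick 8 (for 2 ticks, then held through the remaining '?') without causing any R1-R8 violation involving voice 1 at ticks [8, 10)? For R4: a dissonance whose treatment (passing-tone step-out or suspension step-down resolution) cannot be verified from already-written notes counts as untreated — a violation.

F3: violates R7
G3: violates R4
A3: legal
B3: violates R4
C4: legal
D4: legal
E4: violates R4
F4: violates R1

{A3, C4, D4}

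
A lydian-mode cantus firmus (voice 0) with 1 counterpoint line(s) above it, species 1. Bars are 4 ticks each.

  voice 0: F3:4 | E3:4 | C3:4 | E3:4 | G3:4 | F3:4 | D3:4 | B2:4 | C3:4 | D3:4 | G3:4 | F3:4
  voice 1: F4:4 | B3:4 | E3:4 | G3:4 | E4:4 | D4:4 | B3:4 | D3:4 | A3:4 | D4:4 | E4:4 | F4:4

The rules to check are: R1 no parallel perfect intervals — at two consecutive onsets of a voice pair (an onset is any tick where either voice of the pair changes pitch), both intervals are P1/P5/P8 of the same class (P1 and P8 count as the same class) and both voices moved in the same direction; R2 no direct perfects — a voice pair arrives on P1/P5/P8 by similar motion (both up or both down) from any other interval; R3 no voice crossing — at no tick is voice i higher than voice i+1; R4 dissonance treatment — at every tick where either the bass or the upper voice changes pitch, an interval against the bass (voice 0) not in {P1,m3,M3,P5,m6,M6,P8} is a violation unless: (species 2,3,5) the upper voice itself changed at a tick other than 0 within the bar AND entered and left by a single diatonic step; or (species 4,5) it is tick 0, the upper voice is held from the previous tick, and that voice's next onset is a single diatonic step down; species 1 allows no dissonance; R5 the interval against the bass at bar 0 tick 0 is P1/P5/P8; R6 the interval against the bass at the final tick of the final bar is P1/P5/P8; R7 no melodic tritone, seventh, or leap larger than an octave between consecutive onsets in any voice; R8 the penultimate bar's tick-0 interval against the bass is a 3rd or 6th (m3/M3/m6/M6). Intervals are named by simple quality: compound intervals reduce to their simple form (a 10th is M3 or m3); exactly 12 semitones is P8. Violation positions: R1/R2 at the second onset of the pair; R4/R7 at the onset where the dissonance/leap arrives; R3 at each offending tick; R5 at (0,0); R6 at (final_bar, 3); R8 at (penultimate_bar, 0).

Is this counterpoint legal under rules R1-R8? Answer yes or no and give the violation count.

bar 0: v0=F3 v1=F4 (P8)
bar 1: v0=E3 v1=B3 (P5)
bar 2: v0=C3 v1=E3 (M3)
bar 3: v0=E3 v1=G3 (m3)
bar 4: v0=G3 v1=E4 (M6)
bar 5: v0=F3 v1=D4 (M6)
bar 6: v0=D3 v1=B3 (M6)
bar 7: v0=B2 v1=D3 (m3)
bar 8: v0=C3 v1=A3 (M6)
bar 9: v0=D3 v1=D4 (P8)
bar 10: v0=G3 v1=E4 (M6)
bar 11: v0=F3 v1=F4 (P8)
  R2 @ bar1.0: F3/F4 P8 -> E3/B3 P5 similar
  R7 @ bar1.0: F4->B3 leap 6st
  R2 @ bar9.0: C3/A3 M6 -> D3/D4 P8 similar

No (3 violations)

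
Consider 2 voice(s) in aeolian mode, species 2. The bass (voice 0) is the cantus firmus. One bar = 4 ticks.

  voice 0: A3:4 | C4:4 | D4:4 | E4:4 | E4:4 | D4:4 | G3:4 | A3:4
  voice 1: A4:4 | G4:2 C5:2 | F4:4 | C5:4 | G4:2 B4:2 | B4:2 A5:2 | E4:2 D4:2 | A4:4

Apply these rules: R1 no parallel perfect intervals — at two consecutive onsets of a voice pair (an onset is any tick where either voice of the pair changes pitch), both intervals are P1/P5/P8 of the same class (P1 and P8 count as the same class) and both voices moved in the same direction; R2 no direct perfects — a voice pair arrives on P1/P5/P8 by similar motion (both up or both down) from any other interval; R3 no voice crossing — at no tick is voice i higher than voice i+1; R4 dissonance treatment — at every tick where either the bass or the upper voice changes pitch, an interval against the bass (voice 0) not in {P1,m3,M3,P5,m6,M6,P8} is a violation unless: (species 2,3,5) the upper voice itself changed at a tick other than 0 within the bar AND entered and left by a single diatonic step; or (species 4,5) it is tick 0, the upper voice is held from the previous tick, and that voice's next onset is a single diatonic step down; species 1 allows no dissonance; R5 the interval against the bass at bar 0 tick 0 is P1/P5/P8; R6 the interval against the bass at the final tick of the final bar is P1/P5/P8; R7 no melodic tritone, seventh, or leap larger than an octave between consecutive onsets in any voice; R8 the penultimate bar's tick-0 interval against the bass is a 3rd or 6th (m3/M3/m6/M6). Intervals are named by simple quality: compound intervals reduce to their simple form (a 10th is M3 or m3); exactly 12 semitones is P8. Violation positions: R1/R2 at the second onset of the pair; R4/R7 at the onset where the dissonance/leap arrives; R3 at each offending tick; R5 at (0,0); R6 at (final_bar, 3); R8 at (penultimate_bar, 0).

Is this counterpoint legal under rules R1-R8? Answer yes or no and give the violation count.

bar 0: v0=A3 v1=A4 (P8)
bar 1: v0=C4 v1=G4 (P5)
bar 2: v0=D4 v1=F4 (m3)
bar 3: v0=E4 v1=C5 (m6)
bar 4: v0=E4 v1=G4 (m3)
bar 5: v0=D4 v1=B4 (M6)
bar 6: v0=G3 v1=E4 (M6)
bar 7: v0=A3 v1=A4 (P8)
  R7 @ bar5.2: B4->A5 leap 10st
  R7 @ bar6.0: A5->E4 leap 17st
  R2 @ bar7.0: G3/D4 P5 -> A3/A4 P8 similar

No (3 violations)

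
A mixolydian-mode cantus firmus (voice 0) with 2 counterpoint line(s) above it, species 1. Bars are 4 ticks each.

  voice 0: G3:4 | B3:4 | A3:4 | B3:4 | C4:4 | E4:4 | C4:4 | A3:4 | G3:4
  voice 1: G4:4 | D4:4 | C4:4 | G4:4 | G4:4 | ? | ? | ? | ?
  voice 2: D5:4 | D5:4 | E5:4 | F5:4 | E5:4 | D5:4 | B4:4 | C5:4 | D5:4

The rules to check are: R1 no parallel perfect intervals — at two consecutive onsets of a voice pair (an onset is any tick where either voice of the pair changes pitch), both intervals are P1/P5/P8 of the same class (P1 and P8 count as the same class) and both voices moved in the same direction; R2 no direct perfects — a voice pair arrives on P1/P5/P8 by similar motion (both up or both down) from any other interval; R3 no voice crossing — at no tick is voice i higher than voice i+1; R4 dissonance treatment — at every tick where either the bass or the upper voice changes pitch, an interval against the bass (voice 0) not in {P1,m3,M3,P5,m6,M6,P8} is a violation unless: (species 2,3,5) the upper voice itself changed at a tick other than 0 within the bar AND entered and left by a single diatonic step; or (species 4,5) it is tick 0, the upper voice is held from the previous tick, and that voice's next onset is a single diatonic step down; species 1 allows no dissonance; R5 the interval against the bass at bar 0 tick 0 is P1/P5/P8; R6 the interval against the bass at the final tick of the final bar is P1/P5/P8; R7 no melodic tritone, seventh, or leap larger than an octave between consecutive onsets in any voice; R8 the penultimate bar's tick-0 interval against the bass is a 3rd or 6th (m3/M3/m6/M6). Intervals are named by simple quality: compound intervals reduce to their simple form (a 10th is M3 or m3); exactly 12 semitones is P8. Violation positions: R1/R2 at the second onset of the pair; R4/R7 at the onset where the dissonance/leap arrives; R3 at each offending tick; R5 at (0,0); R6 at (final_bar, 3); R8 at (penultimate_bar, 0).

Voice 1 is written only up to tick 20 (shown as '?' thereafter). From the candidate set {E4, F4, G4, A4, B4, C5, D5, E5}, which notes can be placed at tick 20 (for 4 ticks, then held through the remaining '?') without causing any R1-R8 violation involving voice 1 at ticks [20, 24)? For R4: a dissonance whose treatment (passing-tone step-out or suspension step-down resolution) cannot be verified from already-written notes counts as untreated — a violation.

E4: legal
F4: violates R4
G4: legal
A4: violates R4
B4: violates R1
C5: legal
D5: violates R4
E5: violates R2,R3

{C5, E4, G4}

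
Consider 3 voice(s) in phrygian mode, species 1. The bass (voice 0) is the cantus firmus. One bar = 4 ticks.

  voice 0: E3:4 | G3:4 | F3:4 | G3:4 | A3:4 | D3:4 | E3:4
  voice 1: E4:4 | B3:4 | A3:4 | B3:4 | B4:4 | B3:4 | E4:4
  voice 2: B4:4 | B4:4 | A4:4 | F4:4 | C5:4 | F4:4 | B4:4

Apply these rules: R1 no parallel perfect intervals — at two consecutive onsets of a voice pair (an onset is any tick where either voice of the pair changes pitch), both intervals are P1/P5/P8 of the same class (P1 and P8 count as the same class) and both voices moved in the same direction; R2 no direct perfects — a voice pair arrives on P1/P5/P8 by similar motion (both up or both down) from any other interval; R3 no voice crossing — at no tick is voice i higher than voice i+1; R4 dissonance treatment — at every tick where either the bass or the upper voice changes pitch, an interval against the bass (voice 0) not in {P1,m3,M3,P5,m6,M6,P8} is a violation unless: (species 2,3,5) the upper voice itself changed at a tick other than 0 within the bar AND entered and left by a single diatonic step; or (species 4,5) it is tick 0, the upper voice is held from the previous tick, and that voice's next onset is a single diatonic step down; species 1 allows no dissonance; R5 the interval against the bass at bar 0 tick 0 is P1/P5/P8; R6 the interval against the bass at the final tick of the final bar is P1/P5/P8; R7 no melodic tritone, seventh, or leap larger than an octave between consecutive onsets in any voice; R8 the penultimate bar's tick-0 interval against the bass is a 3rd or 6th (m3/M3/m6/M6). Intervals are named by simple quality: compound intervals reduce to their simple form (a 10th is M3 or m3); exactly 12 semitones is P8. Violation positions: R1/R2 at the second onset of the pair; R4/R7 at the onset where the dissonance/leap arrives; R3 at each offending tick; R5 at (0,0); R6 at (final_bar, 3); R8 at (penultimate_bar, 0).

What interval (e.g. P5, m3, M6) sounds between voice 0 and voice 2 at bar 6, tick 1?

P5

voice 0=E3 voice 2=B4 -> P5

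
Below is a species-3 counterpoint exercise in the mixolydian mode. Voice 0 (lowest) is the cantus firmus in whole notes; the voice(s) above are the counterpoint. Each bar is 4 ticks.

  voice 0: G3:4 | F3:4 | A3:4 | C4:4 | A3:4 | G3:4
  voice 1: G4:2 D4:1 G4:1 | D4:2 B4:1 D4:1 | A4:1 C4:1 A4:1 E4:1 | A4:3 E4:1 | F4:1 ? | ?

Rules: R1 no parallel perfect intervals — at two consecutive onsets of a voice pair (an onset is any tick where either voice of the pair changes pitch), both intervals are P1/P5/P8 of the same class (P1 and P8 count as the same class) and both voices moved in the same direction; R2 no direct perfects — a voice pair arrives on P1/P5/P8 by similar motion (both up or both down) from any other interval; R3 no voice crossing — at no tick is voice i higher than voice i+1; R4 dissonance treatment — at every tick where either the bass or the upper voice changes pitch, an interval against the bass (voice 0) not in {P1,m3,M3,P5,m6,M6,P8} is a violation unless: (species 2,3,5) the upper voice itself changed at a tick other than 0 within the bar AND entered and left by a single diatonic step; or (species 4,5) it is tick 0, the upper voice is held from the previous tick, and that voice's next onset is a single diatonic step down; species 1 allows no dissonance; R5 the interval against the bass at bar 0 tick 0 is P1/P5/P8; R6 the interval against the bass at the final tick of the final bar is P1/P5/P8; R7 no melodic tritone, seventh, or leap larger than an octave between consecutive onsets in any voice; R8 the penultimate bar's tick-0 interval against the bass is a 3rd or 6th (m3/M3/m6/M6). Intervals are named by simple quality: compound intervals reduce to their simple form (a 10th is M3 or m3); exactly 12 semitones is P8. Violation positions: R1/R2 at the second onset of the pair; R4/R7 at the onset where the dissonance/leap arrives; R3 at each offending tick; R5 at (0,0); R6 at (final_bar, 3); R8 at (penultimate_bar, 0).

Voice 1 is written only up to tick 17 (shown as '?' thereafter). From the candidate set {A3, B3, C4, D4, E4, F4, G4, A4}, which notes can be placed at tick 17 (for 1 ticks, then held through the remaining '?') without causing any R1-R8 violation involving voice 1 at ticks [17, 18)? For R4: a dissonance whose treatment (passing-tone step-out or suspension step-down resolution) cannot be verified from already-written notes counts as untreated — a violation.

{A3, A4, C4, E4, F4}

A3: legal
B3: violates R4,R7
C4: legal
D4: violates R4
E4: legal
F4: legal
G4: violates R4
A4: legal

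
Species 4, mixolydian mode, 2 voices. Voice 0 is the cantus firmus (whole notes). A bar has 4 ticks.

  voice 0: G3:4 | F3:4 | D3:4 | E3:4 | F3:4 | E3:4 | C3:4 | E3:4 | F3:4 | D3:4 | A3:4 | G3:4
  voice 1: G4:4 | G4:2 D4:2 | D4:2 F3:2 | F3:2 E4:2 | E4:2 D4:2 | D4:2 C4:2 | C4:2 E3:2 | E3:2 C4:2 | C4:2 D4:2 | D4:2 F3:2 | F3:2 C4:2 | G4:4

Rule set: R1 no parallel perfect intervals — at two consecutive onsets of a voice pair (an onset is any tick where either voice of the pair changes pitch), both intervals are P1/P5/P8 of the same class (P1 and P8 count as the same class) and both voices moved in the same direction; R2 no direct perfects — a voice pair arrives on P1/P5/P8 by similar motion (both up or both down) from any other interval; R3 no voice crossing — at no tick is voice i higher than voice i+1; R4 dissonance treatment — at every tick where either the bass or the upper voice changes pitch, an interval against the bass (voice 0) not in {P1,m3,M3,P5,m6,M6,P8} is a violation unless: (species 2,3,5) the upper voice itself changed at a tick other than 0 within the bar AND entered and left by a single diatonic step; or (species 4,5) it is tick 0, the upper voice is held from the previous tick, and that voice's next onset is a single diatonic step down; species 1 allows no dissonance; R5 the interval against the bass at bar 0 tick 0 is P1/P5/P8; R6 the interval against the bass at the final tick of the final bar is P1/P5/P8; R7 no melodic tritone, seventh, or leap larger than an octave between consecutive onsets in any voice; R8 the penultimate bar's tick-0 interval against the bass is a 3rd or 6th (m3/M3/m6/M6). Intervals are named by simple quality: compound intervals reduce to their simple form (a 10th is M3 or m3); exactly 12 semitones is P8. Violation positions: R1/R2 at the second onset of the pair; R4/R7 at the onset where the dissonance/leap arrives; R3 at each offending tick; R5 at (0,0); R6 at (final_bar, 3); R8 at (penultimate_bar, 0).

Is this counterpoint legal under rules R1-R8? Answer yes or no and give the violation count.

bar 0: v0=G3 v1=G4 (P8)
bar 1: v0=F3 v1=G4 (M2)
bar 2: v0=D3 v1=D4 (P8)
bar 3: v0=E3 v1=F3 (m2)
bar 4: v0=F3 v1=E4 (M7)
bar 5: v0=E3 v1=D4 (m7)
bar 6: v0=C3 v1=C4 (P8)
bar 7: v0=E3 v1=E3 (P1)
bar 8: v0=F3 v1=C4 (P5)
bar 9: v0=D3 v1=D4 (P8)
bar 10: v0=A3 v1=F3 (M3)
bar 11: v0=G3 v1=G4 (P8)
  R4 @ bar1.0: F3/G4 M2 untreated
  R4 @ bar3.0: E3/F3 m2 untreated
  R7 @ bar3.2: F3->E4 leap 11st
  R3 @ bar10.0: A3 above F3
  R3 @ bar10.1: A3 above F3

No (5 violations)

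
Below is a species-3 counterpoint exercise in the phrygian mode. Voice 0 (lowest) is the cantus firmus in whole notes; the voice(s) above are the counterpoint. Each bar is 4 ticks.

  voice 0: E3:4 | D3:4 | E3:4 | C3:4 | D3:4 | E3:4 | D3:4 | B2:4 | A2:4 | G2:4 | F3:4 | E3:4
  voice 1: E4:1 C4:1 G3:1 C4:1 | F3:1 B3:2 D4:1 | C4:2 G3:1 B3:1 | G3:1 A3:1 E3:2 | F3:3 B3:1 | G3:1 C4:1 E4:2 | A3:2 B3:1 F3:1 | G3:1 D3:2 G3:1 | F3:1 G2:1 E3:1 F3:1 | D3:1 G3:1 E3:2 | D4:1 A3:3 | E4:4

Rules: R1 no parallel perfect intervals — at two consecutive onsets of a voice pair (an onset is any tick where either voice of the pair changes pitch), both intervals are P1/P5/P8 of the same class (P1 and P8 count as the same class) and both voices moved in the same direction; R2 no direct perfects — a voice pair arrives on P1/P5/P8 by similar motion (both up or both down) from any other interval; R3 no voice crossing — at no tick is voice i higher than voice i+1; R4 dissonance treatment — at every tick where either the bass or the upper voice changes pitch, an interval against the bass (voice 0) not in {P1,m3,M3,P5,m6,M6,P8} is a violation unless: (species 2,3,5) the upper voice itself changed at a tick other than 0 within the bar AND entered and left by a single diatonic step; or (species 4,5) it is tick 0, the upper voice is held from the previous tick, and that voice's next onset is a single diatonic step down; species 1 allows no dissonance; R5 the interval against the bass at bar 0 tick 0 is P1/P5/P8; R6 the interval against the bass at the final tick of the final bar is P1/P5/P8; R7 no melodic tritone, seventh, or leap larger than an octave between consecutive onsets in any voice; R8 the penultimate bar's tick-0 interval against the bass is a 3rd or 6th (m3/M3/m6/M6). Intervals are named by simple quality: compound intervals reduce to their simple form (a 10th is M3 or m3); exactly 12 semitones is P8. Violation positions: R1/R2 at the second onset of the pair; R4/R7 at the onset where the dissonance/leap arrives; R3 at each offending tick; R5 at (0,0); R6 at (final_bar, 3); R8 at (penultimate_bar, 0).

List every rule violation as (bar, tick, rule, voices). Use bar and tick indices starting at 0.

bar 0: v0=E3 v1=E4 downbeat P8
bar 1: v0=D3 v1=F3 downbeat m3
bar 2: v0=E3 v1=C4 downbeat m6
bar 3: v0=C3 v1=G3 downbeat P5
bar 4: v0=D3 v1=F3 downbeat m3
bar 5: v0=E3 v1=G3 downbeat m3
bar 6: v0=D3 v1=A3 downbeat P5
bar 7: v0=B2 v1=G3 downbeat m6
bar 8: v0=A2 v1=F3 downbeat m6
bar 9: v0=G2 v1=D3 downbeat P5
bar 10: v0=F3 v1=D4 downbeat M6
bar 11: v0=E3 v1=E4 downbeat P8
  -> R7 @ bar 1 tick 1 v(1,): F3->B3 leap 6st
  -> R1 @ bar 3 tick 0 v(0, 1): E3/B3 P5 -> C3/G3 P5 similar
  -> R7 @ bar 4 tick 3 v(1,): F3->B3 leap 6st
  -> R2 @ bar 6 tick 0 v(0, 1): E3/E4 P8 -> D3/A3 P5 similar
  -> R7 @ bar 6 tick 3 v(1,): B3->F3 leap 6st
  -> R3 @ bar 8 tick 1 v(0, 1): A2 above G2
  -> R4 @ bar 8 tick 1 v(0, 1): A2/G2 M2 untreated
  -> R7 @ bar 8 tick 1 v(1,): F3->G2 leap 10st
  -> R2 @ bar 9 tick 0 v(0, 1): A2/F3 m6 -> G2/D3 P5 similar
  -> R7 @ bar 10 tick 0 v(0,): G2->F3 leap 10st
  -> R7 @ bar 10 tick 0 v(1,): E3->D4 leap 10st

(1, 1, R7, (1,))
(3, 0, R1, (0, 1))
(4, 3, R7, (1,))
(6, 0, R2, (0, 1))
(6, 3, R7, (1,))
(8, 1, R3, (0, 1))
(8, 1, R4, (0, 1))
(8, 1, R7, (1,))
(9, 0, R2, (0, 1))
(10, 0, R7, (0,))
(10, 0, R7, (1,))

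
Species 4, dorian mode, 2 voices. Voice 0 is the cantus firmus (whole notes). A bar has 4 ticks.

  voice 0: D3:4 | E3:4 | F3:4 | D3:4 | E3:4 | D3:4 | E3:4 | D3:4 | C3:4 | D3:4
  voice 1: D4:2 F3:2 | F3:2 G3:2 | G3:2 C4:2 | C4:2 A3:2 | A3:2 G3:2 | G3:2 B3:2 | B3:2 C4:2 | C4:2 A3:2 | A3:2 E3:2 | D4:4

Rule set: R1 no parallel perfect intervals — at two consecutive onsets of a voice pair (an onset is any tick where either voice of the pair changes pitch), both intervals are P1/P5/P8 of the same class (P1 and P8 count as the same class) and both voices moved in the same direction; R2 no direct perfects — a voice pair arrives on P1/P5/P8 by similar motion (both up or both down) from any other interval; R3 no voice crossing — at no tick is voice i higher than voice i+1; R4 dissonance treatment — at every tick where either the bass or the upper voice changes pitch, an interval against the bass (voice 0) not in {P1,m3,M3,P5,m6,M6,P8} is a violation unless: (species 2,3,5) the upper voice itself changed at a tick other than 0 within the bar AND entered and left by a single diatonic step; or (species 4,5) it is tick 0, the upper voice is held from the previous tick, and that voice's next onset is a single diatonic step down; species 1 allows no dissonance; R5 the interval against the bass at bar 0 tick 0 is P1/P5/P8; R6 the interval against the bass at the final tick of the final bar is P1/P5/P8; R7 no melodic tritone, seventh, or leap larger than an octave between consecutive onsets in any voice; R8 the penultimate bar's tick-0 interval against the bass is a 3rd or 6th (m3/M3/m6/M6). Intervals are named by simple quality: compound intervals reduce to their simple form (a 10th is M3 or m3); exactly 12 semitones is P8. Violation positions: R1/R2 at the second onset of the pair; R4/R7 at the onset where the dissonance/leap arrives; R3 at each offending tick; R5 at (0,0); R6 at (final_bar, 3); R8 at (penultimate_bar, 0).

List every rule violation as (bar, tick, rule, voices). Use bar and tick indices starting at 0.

(1, 0, R4, (0, 1))
(2, 0, R4, (0, 1))
(3, 0, R4, (0, 1))
(5, 0, R4, (0, 1))
(7, 0, R4, (0, 1))
(9, 0, R2, (0, 1))
(9, 0, R7, (1,))

bar 0: v0=D3 v1=D4 downbeat P8
bar 1: v0=E3 v1=F3 downbeat m2
bar 2: v0=F3 v1=G3 downbeat M2
bar 3: v0=D3 v1=C4 downbeat m7
bar 4: v0=E3 v1=A3 downbeat P4
bar 5: v0=D3 v1=G3 downbeat P4
bar 6: v0=E3 v1=B3 downbeat P5
bar 7: v0=D3 v1=C4 downbeat m7
bar 8: v0=C3 v1=A3 downbeat M6
bar 9: v0=D3 v1=D4 downbeat P8
  -> R4 @ bar 1 tick 0 v(0, 1): E3/F3 m2 untreated
  -> R4 @ bar 2 tick 0 v(0, 1): F3/G3 M2 untreated
  -> R4 @ bar 3 tick 0 v(0, 1): D3/C4 m7 untreated
  -> R4 @ bar 5 tick 0 v(0, 1): D3/G3 P4 untreated
  -> R4 @ bar 7 tick 0 v(0, 1): D3/C4 m7 untreated
  -> R2 @ bar 9 tick 0 v(0, 1): C3/E3 M3 -> D3/D4 P8 similar
  -> R7 @ bar 9 tick 0 v(1,): E3->D4 leap 10st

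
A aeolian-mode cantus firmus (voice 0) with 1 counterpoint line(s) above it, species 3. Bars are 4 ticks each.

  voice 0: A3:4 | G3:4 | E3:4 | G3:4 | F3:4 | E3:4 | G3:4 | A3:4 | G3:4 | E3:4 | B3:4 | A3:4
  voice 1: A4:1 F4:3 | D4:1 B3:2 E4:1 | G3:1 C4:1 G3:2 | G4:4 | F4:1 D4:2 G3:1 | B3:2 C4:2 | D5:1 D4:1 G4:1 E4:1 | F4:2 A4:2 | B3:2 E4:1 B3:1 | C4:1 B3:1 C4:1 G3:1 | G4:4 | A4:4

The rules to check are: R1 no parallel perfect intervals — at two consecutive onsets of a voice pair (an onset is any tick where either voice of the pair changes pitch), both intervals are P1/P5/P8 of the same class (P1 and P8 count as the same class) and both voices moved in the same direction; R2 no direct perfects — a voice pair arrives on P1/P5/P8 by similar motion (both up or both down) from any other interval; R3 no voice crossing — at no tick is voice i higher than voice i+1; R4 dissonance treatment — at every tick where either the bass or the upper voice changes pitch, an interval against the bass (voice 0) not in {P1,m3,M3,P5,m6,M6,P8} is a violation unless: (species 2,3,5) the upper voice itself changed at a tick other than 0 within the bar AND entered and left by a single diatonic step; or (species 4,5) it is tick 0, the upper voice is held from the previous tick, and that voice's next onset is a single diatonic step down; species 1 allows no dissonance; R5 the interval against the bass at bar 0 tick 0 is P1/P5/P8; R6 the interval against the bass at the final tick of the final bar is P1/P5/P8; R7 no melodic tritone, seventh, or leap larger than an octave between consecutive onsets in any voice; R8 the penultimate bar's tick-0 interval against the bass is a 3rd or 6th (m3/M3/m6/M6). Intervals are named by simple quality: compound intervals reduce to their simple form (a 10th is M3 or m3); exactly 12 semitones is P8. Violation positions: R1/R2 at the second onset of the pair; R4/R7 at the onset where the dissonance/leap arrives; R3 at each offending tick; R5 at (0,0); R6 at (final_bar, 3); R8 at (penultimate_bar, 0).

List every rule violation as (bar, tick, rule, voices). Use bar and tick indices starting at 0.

(1, 0, R2, (0, 1))
(3, 0, R2, (0, 1))
(4, 0, R1, (0, 1))
(4, 3, R4, (0, 1))
(6, 0, R2, (0, 1))
(6, 0, R7, (1,))
(8, 0, R7, (1,))

bar 0: v0=A3 v1=A4 downbeat P8
bar 1: v0=G3 v1=D4 downbeat P5
bar 2: v0=E3 v1=G3 downbeat m3
bar 3: v0=G3 v1=G4 downbeat P8
bar 4: v0=F3 v1=F4 downbeat P8
bar 5: v0=E3 v1=B3 downbeat P5
bar 6: v0=G3 v1=D5 downbeat P5
bar 7: v0=A3 v1=F4 downbeat m6
bar 8: v0=G3 v1=B3 downbeat M3
bar 9: v0=E3 v1=C4 downbeat m6
bar 10: v0=B3 v1=G4 downbeat m6
bar 11: v0=A3 v1=A4 downbeat P8
  -> R2 @ bar 1 tick 0 v(0, 1): A3/F4 m6 -> G3/D4 P5 similar
  -> R2 @ bar 3 tick 0 v(0, 1): E3/G3 m3 -> G3/G4 P8 similar
  -> R1 @ bar 4 tick 0 v(0, 1): G3/G4 P8 -> F3/F4 P8 similar
  -> R4 @ bar 4 tick 3 v(0, 1): F3/G3 M2 untreated
  -> R2 @ bar 6 tick 0 v(0, 1): E3/C4 m6 -> G3/D5 P5 similar
  -> R7 @ bar 6 tick 0 v(1,): C4->D5 leap 14st
  -> R7 @ bar 8 tick 0 v(1,): A4->B3 leap 10st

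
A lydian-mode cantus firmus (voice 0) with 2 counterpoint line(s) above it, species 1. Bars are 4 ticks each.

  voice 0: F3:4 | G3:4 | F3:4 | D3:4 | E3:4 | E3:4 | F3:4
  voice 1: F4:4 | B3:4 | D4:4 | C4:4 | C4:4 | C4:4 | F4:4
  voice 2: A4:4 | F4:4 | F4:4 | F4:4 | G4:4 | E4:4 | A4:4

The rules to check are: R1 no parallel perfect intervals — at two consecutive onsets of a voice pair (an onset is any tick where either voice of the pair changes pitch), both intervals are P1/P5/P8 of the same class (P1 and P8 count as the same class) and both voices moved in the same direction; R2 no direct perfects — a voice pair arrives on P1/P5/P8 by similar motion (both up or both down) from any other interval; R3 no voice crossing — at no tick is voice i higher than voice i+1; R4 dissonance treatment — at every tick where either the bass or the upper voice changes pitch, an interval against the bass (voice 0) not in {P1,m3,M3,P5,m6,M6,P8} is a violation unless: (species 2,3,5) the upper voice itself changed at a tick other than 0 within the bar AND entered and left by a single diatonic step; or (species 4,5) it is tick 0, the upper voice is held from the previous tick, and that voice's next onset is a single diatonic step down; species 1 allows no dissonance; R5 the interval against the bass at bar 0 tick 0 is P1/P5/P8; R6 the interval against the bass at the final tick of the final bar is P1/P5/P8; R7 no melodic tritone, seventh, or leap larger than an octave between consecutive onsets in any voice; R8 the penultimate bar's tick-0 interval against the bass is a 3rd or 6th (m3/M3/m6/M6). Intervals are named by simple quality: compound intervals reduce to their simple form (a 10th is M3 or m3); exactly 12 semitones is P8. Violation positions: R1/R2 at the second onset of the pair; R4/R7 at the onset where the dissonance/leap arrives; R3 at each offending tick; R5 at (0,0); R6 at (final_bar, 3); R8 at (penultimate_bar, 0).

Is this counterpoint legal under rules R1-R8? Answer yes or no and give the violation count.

No (7 violations)

bar 0: v0=F3 v1=F4 v2=A4 (M3)
bar 1: v0=G3 v1=B3 v2=F4 (m7)
bar 2: v0=F3 v1=D4 v2=F4 (P8)
bar 3: v0=D3 v1=C4 v2=F4 (m3)
bar 4: v0=E3 v1=C4 v2=G4 (m3)
bar 5: v0=E3 v1=C4 v2=E4 (P8)
bar 6: v0=F3 v1=F4 v2=A4 (M3)
  R5 @ bar0.0: opens on M3
  R4 @ bar1.0: G3/F4 m7 untreated
  R7 @ bar1.0: F4->B3 leap 6st
  R4 @ bar3.0: D3/C4 m7 untreated
  R8 @ bar5.0: penult P8 not 3rd/6th
  R2 @ bar6.0: E3/C4 m6 -> F3/F4 P8 similar
  R6 @ bar6.3: closes on M3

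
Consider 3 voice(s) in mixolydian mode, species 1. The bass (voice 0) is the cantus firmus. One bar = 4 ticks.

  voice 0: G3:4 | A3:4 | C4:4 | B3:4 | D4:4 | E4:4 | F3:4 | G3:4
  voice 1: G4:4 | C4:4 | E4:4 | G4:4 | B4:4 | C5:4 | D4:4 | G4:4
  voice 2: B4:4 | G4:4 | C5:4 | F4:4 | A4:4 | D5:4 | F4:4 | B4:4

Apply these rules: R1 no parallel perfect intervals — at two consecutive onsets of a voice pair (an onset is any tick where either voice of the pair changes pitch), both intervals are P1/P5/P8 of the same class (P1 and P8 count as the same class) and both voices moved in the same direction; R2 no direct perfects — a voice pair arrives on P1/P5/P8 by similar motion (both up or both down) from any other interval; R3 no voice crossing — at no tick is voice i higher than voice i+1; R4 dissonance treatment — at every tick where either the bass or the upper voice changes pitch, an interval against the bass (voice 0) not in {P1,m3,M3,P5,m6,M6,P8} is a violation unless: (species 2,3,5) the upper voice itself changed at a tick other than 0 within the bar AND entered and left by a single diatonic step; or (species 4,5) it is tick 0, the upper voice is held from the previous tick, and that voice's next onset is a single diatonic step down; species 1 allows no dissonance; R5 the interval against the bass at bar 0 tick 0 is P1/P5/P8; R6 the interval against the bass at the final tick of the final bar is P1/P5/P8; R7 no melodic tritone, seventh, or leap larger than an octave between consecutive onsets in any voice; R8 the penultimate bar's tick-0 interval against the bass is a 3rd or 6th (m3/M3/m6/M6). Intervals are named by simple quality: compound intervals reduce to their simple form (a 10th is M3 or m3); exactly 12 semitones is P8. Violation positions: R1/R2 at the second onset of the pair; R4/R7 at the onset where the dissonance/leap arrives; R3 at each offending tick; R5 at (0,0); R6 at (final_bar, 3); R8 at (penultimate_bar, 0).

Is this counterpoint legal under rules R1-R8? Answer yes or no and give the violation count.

bar 0: v0=G3 v1=G4 v2=B4 (M3)
bar 1: v0=A3 v1=C4 v2=G4 (m7)
bar 2: v0=C4 v1=E4 v2=C5 (P8)
bar 3: v0=B3 v1=G4 v2=F4 (TT)
bar 4: v0=D4 v1=B4 v2=A4 (P5)
bar 5: v0=E4 v1=C5 v2=D5 (m7)
bar 6: v0=F3 v1=D4 v2=F4 (P8)
bar 7: v0=G3 v1=G4 v2=B4 (M3)
  R5 @ bar0.0: opens on M3
  R2 @ bar1.0: G4/B4 M3 -> C4/G4 P5 similar
  R4 @ bar1.0: A3/G4 m7 untreated
  R2 @ bar2.0: A3/G4 m7 -> C4/C5 P8 similar
  R3 @ bar3.0: G4 above F4
  R4 @ bar3.0: B3/F4 TT untreated
  R3 @ bar3.1: G4 above F4
  R3 @ bar3.2: G4 above F4
  R3 @ bar3.3: G4 above F4
  R2 @ bar4.0: B3/F4 TT -> D4/A4 P5 similar
  R3 @ bar4.0: B4 above A4
  R3 @ bar4.1: B4 above A4
  R3 @ bar4.2: B4 above A4
  R3 @ bar4.3: B4 above A4
  R4 @ bar5.0: E4/D5 m7 untreated
  R2 @ bar6.0: E4/D5 m7 -> F3/F4 P8 similar
  R7 @ bar6.0: E4->F3 leap 11st
  R7 @ bar6.0: C5->D4 leap 10st
  R8 @ bar6.0: penult P8 not 3rd/6th
  R2 @ bar7.0: F3/D4 M6 -> G3/G4 P8 similar
  R7 @ bar7.0: F4->B4 leap 6st
  R6 @ bar7.3: closes on M3

No (22 violations)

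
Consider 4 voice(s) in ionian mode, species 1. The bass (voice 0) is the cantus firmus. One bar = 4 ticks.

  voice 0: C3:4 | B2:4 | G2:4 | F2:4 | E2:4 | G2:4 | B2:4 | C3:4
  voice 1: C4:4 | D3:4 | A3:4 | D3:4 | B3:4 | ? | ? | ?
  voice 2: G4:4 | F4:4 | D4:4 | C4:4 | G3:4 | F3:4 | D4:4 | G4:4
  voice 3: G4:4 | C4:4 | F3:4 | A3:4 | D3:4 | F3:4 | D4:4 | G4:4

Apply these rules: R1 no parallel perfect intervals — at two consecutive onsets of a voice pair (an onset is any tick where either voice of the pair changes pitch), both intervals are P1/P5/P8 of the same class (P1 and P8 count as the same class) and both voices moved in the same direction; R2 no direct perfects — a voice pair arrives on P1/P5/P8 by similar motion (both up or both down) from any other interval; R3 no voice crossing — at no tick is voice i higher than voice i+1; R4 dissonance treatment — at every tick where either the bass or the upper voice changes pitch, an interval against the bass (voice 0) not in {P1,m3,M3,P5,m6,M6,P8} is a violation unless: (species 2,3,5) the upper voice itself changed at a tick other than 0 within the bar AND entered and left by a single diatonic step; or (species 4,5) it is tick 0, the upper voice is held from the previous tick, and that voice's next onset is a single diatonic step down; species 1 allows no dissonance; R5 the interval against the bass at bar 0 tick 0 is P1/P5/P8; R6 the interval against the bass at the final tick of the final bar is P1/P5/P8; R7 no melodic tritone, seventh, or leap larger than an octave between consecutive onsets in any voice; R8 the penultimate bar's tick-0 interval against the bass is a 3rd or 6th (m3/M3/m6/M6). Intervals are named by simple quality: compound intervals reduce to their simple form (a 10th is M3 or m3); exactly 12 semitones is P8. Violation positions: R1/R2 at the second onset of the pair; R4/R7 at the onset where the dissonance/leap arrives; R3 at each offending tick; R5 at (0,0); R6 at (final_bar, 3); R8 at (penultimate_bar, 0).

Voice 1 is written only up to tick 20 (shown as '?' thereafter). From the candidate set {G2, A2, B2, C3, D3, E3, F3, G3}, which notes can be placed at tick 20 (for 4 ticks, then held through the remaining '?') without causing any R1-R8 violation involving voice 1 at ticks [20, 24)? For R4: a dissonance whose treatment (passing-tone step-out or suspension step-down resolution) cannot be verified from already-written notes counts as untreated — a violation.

{B2, D3, E3}

G2: violates R7
A2: violates R4,R7
B2: legal
C3: violates R4,R7
D3: legal
E3: legal
F3: violates R2,R4,R7
G3: violates R3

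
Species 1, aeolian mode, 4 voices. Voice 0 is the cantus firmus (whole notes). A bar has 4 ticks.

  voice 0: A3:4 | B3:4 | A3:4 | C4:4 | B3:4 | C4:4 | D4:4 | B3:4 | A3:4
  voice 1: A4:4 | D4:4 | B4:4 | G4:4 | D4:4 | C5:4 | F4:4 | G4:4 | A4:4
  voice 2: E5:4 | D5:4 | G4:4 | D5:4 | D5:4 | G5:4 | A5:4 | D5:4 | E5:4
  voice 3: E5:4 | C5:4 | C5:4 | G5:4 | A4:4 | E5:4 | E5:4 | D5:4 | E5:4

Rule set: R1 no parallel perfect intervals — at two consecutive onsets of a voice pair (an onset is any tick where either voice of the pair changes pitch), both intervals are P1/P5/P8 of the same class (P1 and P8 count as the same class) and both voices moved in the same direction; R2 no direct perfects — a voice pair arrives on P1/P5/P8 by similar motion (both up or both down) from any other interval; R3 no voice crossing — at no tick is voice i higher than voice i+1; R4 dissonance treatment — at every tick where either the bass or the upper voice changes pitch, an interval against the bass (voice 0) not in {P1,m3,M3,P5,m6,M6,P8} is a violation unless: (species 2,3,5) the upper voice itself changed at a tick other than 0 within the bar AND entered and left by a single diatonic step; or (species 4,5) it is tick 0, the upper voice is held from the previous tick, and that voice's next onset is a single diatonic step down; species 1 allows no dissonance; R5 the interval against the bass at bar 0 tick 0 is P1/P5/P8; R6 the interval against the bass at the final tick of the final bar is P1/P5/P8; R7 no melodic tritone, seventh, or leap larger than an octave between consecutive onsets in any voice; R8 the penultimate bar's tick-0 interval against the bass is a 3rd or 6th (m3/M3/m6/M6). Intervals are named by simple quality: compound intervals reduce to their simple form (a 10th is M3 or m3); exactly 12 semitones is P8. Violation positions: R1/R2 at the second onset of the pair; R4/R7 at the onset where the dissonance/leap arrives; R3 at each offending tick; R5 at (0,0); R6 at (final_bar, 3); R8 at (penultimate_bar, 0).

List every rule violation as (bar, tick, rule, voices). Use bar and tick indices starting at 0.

bar 0: v0=A3 v1=A4 v2=E5 v3=E5 downbeat P5
bar 1: v0=B3 v1=D4 v2=D5 v3=C5 downbeat m2
bar 2: v0=A3 v1=B4 v2=G4 v3=C5 downbeat m3
bar 3: v0=C4 v1=G4 v2=D5 v3=G5 downbeat P5
bar 4: v0=B3 v1=D4 v2=D5 v3=A4 downbeat m7
bar 5: v0=C4 v1=C5 v2=G5 v3=E5 downbeat M3
bar 6: v0=D4 v1=F4 v2=A5 v3=E5 downbeat M2
bar 7: v0=B3 v1=G4 v2=D5 v3=D5 downbeat m3
bar 8: v0=A3 v1=A4 v2=E5 v3=E5 downbeat P5
  -> R2 @ bar 1 tick 0 v(1, 2): A4/E5 P5 -> D4/D5 P8 similar
  -> R3 @ bar 1 tick 0 v(2, 3): D5 above C5
  -> R4 @ bar 1 tick 0 v(0, 3): B3/C5 m2 untreated
  -> R3 @ bar 1 tick 1 v(2, 3): D5 above C5
  -> R3 @ bar 1 tick 2 v(2, 3): D5 above C5
  -> R3 @ bar 1 tick 3 v(2, 3): D5 above C5
  -> R3 @ bar 2 tick 0 v(1, 2): B4 above G4
  -> R4 @ bar 2 tick 0 v(0, 1): A3/B4 M2 untreated
  -> R4 @ bar 2 tick 0 v(0, 2): A3/G4 m7 untreated
  -> R3 @ bar 2 tick 1 v(1, 2): B4 above G4
  -> R3 @ bar 2 tick 2 v(1, 2): B4 above G4
  -> R3 @ bar 2 tick 3 v(1, 2): B4 above G4
  -> R2 @ bar 3 tick 0 v(0, 3): A3/C5 m3 -> C4/G5 P5 similar
  -> R4 @ bar 3 tick 0 v(0, 2): C4/D5 M2 untreated
  -> R2 @ bar 4 tick 0 v(1, 3): G4/G5 P8 -> D4/A4 P5 similar
  -> R3 @ bar 4 tick 0 v(2, 3): D5 above A4
  -> R4 @ bar 4 tick 0 v(0, 3): B3/A4 m7 untreated
  -> R7 @ bar 4 tick 0 v(3,): G5->A4 leap 10st
  -> R3 @ bar 4 tick 1 v(2, 3): D5 above A4
  -> R3 @ bar 4 tick 2 v(2, 3): D5 above A4
  -> R3 @ bar 4 tick 3 v(2, 3): D5 above A4
  -> R2 @ bar 5 tick 0 v(0, 1): B3/D4 m3 -> C4/C5 P8 similar
  -> R2 @ bar 5 tick 0 v(0, 2): B3/D5 m3 -> C4/G5 P5 similar
  -> R2 @ bar 5 tick 0 v(1, 2): D4/D5 P8 -> C5/G5 P5 similar
  -> R3 @ bar 5 tick 0 v(2, 3): G5 above E5
  -> R7 @ bar 5 tick 0 v(1,): D4->C5 leap 10st
  -> R3 @ bar 5 tick 1 v(2, 3): G5 above E5
  -> R3 @ bar 5 tick 2 v(2, 3): G5 above E5
  -> R3 @ bar 5 tick 3 v(2, 3): G5 above E5
  -> R1 @ bar 6 tick 0 v(0, 2): C4/G5 P5 -> D4/A5 P5 similar
  -> R3 @ bar 6 tick 0 v(2, 3): A5 above E5
  -> R4 @ bar 6 tick 0 v(0, 3): D4/E5 M2 untreated
  -> R3 @ bar 6 tick 1 v(2, 3): A5 above E5
  -> R3 @ bar 6 tick 2 v(2, 3): A5 above E5
  -> R3 @ bar 6 tick 3 v(2, 3): A5 above E5
  -> R2 @ bar 7 tick 0 v(2, 3): A5/E5 P4 -> D5/D5 P1 similar
  -> R1 @ bar 8 tick 0 v(1, 2): G4/D5 P5 -> A4/E5 P5 similar
  -> R1 @ bar 8 tick 0 v(1, 3): G4/D5 P5 -> A4/E5 P5 similar
  -> R1 @ bar 8 tick 0 v(2, 3): D5/D5 P1 -> E5/E5 P1 similar

(1, 0, R2, (1, 2))
(1, 0, R3, (2, 3))
(1, 0, R4, (0, 3))
(1, 1, R3, (2, 3))
(1, 2, R3, (2, 3))
(1, 3, R3, (2, 3))
(2, 0, R3, (1, 2))
(2, 0, R4, (0, 1))
(2, 0, R4, (0, 2))
(2, 1, R3, (1, 2))
(2, 2, R3, (1, 2))
(2, 3, R3, (1, 2))
(3, 0, R2, (0, 3))
(3, 0, R4, (0, 2))
(4, 0, R2, (1, 3))
(4, 0, R3, (2, 3))
(4, 0, R4, (0, 3))
(4, 0, R7, (3,))
(4, 1, R3, (2, 3))
(4, 2, R3, (2, 3))
(4, 3, R3, (2, 3))
(5, 0, R2, (0, 1))
(5, 0, R2, (0, 2))
(5, 0, R2, (1, 2))
(5, 0, R3, (2, 3))
(5, 0, R7, (1,))
(5, 1, R3, (2, 3))
(5, 2, R3, (2, 3))
(5, 3, R3, (2, 3))
(6, 0, R1, (0, 2))
(6, 0, R3, (2, 3))
(6, 0, R4, (0, 3))
(6, 1, R3, (2, 3))
(6, 2, R3, (2, 3))
(6, 3, R3, (2, 3))
(7, 0, R2, (2, 3))
(8, 0, R1, (1, 2))
(8, 0, R1, (1, 3))
(8, 0, R1, (2, 3))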